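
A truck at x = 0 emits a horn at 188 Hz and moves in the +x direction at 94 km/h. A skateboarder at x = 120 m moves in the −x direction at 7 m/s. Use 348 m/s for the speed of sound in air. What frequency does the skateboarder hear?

94 km/h = 26.11 m/s.
The observer lies on the +x side, so the source is heading toward the observer and the observer is heading toward the source.
General Doppler shift: f' = f · (v + v_o)/(v − v_s).
f' = 188 × (348 + 7)/(348 − 26.11) = 188 × 355/321.89 ≈ 207 Hz.

207 Hz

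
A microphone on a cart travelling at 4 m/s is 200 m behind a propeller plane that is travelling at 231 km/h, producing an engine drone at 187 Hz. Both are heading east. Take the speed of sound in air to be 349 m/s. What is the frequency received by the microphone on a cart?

231 km/h = 64.17 m/s.
The microphone on a cart is behind, so the propeller plane is moving away from it while the microphone on a cart is moving toward the propeller plane.
Both move, so f' = f · (v + v_o)/(v + v_s).
f' = 187 × (349 + 4)/(349 + 64.17) = 187 × 353/413.17 ≈ 160 Hz.

160 Hz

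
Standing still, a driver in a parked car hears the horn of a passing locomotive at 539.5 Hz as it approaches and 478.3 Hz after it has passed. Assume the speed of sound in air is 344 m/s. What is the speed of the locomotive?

f₁/f₂ = (v + v_s)/(v − v_s), so v_s = v · (f₁ − f₂)/(f₁ + f₂).
v_s = 344 × (539.5 − 478.3)/(539.5 + 478.3) = 344 × 61.2/1017.8 ≈ 20.7 m/s.

20.7 m/s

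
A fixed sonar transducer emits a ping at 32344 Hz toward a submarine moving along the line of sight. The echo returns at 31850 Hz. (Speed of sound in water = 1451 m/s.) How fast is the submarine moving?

Double Doppler shift off a moving reflector: f₂ = f₀ · (v + u)/(v − u) (u > 0 toward emitter).
Rearranging, u = v · (f₂ − f₀)/(f₂ + f₀) = 1451 × -494/64194 ≈ -11.2 m/s.
So the submarine is moving at 11.2 m/s away from the emitter.

11.2 m/s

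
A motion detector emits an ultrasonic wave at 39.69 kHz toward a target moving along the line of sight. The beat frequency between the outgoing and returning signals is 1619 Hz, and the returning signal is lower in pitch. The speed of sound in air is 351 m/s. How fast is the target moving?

Double Doppler shift off a moving reflector: f₂ = f₀ · (v + u)/(v − u) (u > 0 toward emitter).
Returning signal is lower, so f₂ = f₀ − Δf = 39690 − 1619 = 38071 Hz.
Rearranging, u = v · (f₂ − f₀)/(f₂ + f₀) = 351 × -1619/77761 ≈ -7.3 m/s.
So the target is moving at 7.3 m/s away from the emitter.

7.3 m/s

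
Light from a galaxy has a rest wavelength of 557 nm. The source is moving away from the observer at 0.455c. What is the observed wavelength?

910.1 nm

Relativistic Doppler for wavelength: λ' = λ₀ · √((1 + β)/(1 − β)).
λ' = 557 × √(1.4550/0.5450) = 557 × 1.63393 ≈ 910.1 nm.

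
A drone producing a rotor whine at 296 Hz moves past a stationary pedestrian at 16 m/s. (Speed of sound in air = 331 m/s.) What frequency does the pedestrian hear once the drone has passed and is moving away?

282 Hz

Receding: f₂ = f · v/(v + v_s) = 296 × 331/347 ≈ 282 Hz.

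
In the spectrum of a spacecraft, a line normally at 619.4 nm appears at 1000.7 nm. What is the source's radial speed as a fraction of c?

0.446

λ'/λ₀ = 1.6156 > 1 (redshift), so the source is receding.
λ'/λ₀ = √((1 + β)/(1 − β)) for a receding source ⇒ β = (r² − 1)/(r² + 1) with r = λ'/λ₀.
β = (2.6101 − 1)/(2.6101 + 1) ≈ 0.446.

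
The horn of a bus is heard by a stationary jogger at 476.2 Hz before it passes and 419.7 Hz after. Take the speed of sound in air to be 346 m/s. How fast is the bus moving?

21.8 m/s

f₁/f₂ = (v + v_s)/(v − v_s), so v_s = v · (f₁ − f₂)/(f₁ + f₂).
v_s = 346 × (476.2 − 419.7)/(476.2 + 419.7) = 346 × 56.5/895.9 ≈ 21.8 m/s.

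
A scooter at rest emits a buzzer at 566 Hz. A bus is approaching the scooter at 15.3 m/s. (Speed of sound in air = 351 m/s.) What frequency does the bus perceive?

591 Hz

Moving observer, stationary source: f' = f · (v + v_o)/v.
f' = 566 × (351 + 15.3)/351 = 566 × 366.3/351 ≈ 591 Hz.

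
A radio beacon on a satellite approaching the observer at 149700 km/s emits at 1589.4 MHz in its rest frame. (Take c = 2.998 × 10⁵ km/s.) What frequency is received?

β = v/c = 149700/299800 = 0.4993.
Relativistic Doppler for frequency: f' = f₀ · √((1 + β)/(1 − β)).
f' = 1589.4 × √(1.4993/0.5007) = 1589.4 × 1.73051 ≈ 2750.5 MHz.

2750.5 MHz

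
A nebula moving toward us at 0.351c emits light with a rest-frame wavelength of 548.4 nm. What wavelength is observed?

Relativistic Doppler for wavelength: λ' = λ₀ · √((1 − β)/(1 + β)).
λ' = 548.4 × √(0.6490/1.3510) = 548.4 × 0.69310 ≈ 380.1 nm.

380.1 nm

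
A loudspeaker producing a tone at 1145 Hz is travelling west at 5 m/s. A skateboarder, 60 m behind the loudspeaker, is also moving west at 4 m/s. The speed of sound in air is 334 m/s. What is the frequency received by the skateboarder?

The skateboarder is behind, so the loudspeaker is moving away from it while the skateboarder is moving toward the loudspeaker.
General Doppler shift: f' = f · (v + v_o)/(v + v_s).
f' = 1145 × (334 + 4)/(334 + 5) = 1145 × 338/339 ≈ 1142 Hz.

1142 Hz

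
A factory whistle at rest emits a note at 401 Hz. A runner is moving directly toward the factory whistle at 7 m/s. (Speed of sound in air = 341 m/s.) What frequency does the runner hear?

409 Hz

Only the observer moves, toward the source, so f' = f · (v + v_o)/v.
f' = 401 × (341 + 7)/341 = 401 × 348/341 ≈ 409 Hz.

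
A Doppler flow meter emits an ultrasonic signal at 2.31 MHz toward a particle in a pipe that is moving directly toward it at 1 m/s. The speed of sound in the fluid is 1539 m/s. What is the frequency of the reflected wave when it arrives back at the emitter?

The particle in a pipe first receives the wave as a moving observer: f₁ = f₀ · (v + u)/v = 2.31 × (1539 + 1)/1539 ≈ 2.312 MHz.
On reflection it acts as a source moving toward the stationary detector: f₂ = f₁ · v/(v − u) = 2.312 × 1539/1538 ≈ 2.313 MHz.

2.313 MHz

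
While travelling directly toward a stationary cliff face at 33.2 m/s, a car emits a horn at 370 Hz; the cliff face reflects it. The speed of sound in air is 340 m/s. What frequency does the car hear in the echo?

450 Hz

The cliff face receives the sound from a moving source: f₁ = f₀ · v/(v − v_e) = 370 × 340/306.8 ≈ 410 Hz.
On the return leg the car is a moving observer: f₂ = f₁ · (v + v_e)/v = 410 × 373.2/340 ≈ 450 Hz.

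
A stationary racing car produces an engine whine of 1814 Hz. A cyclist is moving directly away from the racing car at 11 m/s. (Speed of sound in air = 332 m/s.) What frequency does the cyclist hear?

Only the observer moves, away from the source, so f' = f · (v − v_o)/v.
f' = 1814 × (332 − 11)/332 = 1814 × 321/332 ≈ 1754 Hz.

1754 Hz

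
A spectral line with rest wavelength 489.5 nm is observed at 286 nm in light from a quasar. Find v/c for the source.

0.491

λ'/λ₀ = 0.5843 < 1 (blueshift), so the source is approaching.
λ'/λ₀ = √((1 − β)/(1 + β)) for an approaching source ⇒ β = (1 − r²)/(1 + r²) with r = λ'/λ₀.
β = (1 − 0.3414)/(1 + 0.3414) ≈ 0.491.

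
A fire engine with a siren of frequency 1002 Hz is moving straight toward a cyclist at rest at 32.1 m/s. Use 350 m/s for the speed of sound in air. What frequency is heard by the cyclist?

Only the source moves, toward the listener, so f' = f · v/(v − v_s).
f' = 1002 × 350/(350 − 32.1) = 1002 × 350/317.9 ≈ 1103 Hz.

1103 Hz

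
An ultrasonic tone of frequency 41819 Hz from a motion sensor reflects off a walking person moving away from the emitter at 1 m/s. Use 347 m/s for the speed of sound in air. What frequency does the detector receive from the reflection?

The walking person first receives the wave as a moving observer: f₁ = f₀ · (v − u)/v = 41819 × (347 − 1)/347 ≈ 41698 Hz.
The reflection then acts as a moving source: f₂ = f₁ · v/(v + u) ≈ 41579 Hz.

41579 Hz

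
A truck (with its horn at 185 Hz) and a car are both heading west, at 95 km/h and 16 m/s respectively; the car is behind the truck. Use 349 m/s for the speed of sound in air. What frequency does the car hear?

180 Hz

95 km/h = 26.39 m/s.
The car is behind, so the truck is moving away from it while the car is moving toward the truck.
Both move, so f' = f · (v + v_o)/(v + v_s).
f' = 185 × (349 + 16)/(349 + 26.39) = 185 × 365/375.39 ≈ 180 Hz.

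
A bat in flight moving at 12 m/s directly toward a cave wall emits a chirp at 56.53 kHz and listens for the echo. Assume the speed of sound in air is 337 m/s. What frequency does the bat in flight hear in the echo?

The cave wall receives the sound from a moving source: f₁ = f₀ · v/(v − v_e) = 56.53 × 337/325 ≈ 58.6 kHz.
On the return leg the bat in flight is a moving observer: f₂ = f₁ · (v + v_e)/v = 58.6 × 349/337 ≈ 60.7 kHz.
Equivalently f₂ = f₀ · (v + v_e)/(v − v_e).

60.7 kHz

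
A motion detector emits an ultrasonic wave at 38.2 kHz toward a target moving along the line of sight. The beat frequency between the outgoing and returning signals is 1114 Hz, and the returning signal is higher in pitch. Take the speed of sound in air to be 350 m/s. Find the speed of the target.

Double Doppler shift off a moving reflector: f₂ = f₀ · (v + u)/(v − u) (u > 0 toward emitter).
Returning signal is higher, so f₂ = f₀ + Δf = 38200 + 1114 = 39314 Hz.
Rearranging, u = v · (f₂ − f₀)/(f₂ + f₀) = 350 × 1114/77514 ≈ 5.0 m/s.
So the target is moving at 5.0 m/s toward the emitter.

5.0 m/s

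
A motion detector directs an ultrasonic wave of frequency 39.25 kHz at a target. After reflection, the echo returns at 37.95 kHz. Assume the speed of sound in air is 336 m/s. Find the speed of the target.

5.7 m/s

Double Doppler shift off a moving reflector: f₂ = f₀ · (v + u)/(v − u) (u > 0 toward emitter).
Rearranging, u = v · (f₂ − f₀)/(f₂ + f₀) = 336 × -1.30/77.20 ≈ -5.7 m/s.
So the target is moving at 5.7 m/s away from the emitter.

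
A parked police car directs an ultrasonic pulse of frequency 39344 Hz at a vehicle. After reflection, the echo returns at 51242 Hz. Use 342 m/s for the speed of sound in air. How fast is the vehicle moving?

Double Doppler shift off a moving reflector: f₂ = f₀ · (v + u)/(v − u) (u > 0 toward emitter).
Rearranging, u = v · (f₂ − f₀)/(f₂ + f₀) = 342 × 11898/90586 ≈ 45 m/s.
So the vehicle is moving at 45 m/s toward the emitter.

45 m/s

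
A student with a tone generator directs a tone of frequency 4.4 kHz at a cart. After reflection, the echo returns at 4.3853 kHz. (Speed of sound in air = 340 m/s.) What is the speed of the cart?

0.57 m/s

Double Doppler shift off a moving reflector: f₂ = f₀ · (v + u)/(v − u) (u > 0 toward emitter).
Rearranging, u = v · (f₂ − f₀)/(f₂ + f₀) = 340 × -0.0147/8.7853 ≈ -0.57 m/s.
So the cart is moving at 0.57 m/s away from the emitter.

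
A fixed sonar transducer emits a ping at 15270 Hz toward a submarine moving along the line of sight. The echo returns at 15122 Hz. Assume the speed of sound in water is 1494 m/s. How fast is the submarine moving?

Double Doppler shift off a moving reflector: f₂ = f₀ · (v + u)/(v − u) (u > 0 toward emitter).
Rearranging, u = v · (f₂ − f₀)/(f₂ + f₀) = 1494 × -148/30392 ≈ -7.3 m/s.
So the submarine is moving at 7.3 m/s away from the emitter.

7.3 m/s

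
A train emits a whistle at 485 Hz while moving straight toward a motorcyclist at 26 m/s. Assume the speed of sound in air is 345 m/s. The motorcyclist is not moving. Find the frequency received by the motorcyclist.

Moving source, stationary observer: f' = f · v/(v − v_s) since the source is approaching.
f' = 485 × 345/(345 − 26) = 485 × 345/319 ≈ 525 Hz.

525 Hz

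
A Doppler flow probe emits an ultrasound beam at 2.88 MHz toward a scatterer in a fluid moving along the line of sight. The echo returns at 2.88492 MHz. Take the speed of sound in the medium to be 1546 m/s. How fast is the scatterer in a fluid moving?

Double Doppler shift off a moving reflector: f₂ = f₀ · (v + u)/(v − u) (u > 0 toward emitter).
Rearranging, u = v · (f₂ − f₀)/(f₂ + f₀) = 1546 × 0.00492/5.76492 ≈ 1.32 m/s.
So the scatterer in a fluid is moving at 1.32 m/s toward the emitter.

1.32 m/s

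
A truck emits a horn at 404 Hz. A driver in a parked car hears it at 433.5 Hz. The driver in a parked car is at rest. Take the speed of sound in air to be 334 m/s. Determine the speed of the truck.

22.7 m/s

f' > f, so the truck is approaching.
f' = f · v/(v − v_s) ⇒ v_s = v · |1 − f/f'|.
v_s = 334 × |1 − 404/433.5| = 334 × 0.06805 ≈ 22.7 m/s.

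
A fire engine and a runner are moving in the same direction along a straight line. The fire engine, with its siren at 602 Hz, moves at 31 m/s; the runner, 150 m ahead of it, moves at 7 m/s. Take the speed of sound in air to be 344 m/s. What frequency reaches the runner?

648 Hz

The runner is ahead, so the fire engine is moving toward it while the runner is moving away from the fire engine.
General Doppler shift: f' = f · (v − v_o)/(v − v_s).
f' = 602 × (344 − 7)/(344 − 31) = 602 × 337/313 ≈ 648 Hz.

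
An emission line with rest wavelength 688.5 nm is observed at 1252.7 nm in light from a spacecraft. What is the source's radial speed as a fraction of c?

0.536c

λ'/λ₀ = 1.8195 > 1 (redshift), so the source is receding.
λ'/λ₀ = √((1 + β)/(1 − β)) for a receding source ⇒ β = (r² − 1)/(r² + 1) with r = λ'/λ₀.
β = (3.3104 − 1)/(3.3104 + 1) ≈ 0.536.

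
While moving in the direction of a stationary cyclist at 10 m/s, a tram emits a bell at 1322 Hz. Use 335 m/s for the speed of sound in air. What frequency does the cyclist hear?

Only the source moves, toward the listener, so f' = f · v/(v − v_s).
f' = 1322 × 335/(335 − 10) = 1322 × 335/325 ≈ 1363 Hz.

1363 Hz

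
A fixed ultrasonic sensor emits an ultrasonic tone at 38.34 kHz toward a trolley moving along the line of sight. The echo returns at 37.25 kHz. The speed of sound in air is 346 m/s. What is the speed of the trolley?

5.0 m/s

Double Doppler shift off a moving reflector: f₂ = f₀ · (v + u)/(v − u) (u > 0 toward emitter).
Rearranging, u = v · (f₂ − f₀)/(f₂ + f₀) = 346 × -1.09/75.59 ≈ -5.0 m/s.
So the trolley is moving at 5.0 m/s away from the emitter.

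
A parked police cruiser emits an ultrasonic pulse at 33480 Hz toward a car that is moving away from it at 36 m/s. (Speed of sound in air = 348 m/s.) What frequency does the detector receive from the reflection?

27202 Hz

The car first receives the wave as a moving observer: f₁ = f₀ · (v − u)/v = 33480 × (348 − 36)/348 ≈ 30017 Hz.
On reflection it acts as a source moving away from the stationary detector: f₂ = f₁ · v/(v + u) = 30017 × 348/384 ≈ 27202 Hz.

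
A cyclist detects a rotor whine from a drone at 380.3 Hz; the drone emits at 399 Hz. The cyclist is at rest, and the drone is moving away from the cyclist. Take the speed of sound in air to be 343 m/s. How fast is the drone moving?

16.9 m/s

f' = f · v/(v + v_s) ⇒ v_s = v · |1 − f/f'|.
v_s = 343 × |1 − 399/380.3| = 343 × 0.04917 ≈ 16.9 m/s.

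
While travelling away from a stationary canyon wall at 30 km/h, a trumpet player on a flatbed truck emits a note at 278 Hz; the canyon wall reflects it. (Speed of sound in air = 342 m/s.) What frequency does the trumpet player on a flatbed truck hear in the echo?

265 Hz

30 km/h = 8.333 m/s.
The canyon wall receives the sound from a moving source: f₁ = f₀ · v/(v + v_e) = 278 × 342/350.33 ≈ 271 Hz.
On the return leg the trumpet player on a flatbed truck is a moving observer: f₂ = f₁ · (v − v_e)/v = 271 × 333.67/342 ≈ 265 Hz.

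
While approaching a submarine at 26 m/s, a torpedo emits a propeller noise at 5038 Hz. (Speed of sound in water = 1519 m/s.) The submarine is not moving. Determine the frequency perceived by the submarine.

Only the source moves, toward the listener, so f' = f · v/(v − v_s).
f' = 5038 × 1519/(1519 − 26) = 5038 × 1519/1493 ≈ 5126 Hz.

5126 Hz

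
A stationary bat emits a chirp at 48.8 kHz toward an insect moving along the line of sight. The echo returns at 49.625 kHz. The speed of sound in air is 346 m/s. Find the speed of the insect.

Double Doppler shift off a moving reflector: f₂ = f₀ · (v + u)/(v − u) (u > 0 toward emitter).
Rearranging, u = v · (f₂ − f₀)/(f₂ + f₀) = 346 × 0.825/98.425 ≈ 2.90 m/s.
So the insect is moving at 2.90 m/s toward the emitter.

2.90 m/s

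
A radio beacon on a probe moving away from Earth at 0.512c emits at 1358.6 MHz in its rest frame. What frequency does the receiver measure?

771.8 MHz

Relativistic Doppler for frequency: f' = f₀ · √((1 − β)/(1 + β)).
f' = 1358.6 × √(0.4880/1.5120) = 1358.6 × 0.56811 ≈ 771.8 MHz.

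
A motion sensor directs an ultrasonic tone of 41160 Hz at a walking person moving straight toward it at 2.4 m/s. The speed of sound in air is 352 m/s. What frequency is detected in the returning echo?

At the walking person (a moving observer), f₁ = f₀ · (v + u)/v = 41160 × 354.4/352 ≈ 41441 Hz.
The reflection then acts as a moving source: f₂ = f₁ · v/(v − u) ≈ 41725 Hz.
Equivalently f₂ = f₀ · (v + u)/(v − u).

41725 Hz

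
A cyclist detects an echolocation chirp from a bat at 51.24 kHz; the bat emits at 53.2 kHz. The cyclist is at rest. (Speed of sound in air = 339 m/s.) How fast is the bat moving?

f' < f, so the bat is receding.
f' = f · v/(v + v_s) ⇒ v_s = v · |1 − f/f'|.
v_s = 339 × |1 − 53.2/51.24| = 339 × 0.03825 ≈ 13.0 m/s.

13.0 m/s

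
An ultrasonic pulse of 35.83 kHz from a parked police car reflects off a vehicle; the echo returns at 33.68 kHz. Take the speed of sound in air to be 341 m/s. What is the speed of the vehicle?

Double Doppler shift off a moving reflector: f₂ = f₀ · (v + u)/(v − u) (u > 0 toward emitter).
Rearranging, u = v · (f₂ − f₀)/(f₂ + f₀) = 341 × -2.15/69.51 ≈ -10.5 m/s.
So the vehicle is moving at 10.5 m/s away from the emitter.

10.5 m/s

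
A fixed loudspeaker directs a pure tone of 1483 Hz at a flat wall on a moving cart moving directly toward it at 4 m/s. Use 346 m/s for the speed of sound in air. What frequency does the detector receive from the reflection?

1518 Hz

At the flat wall on a moving cart (a moving observer), f₁ = f₀ · (v + u)/v = 1483 × 350/346 ≈ 1500 Hz.
The reflection then acts as a moving source: f₂ = f₁ · v/(v − u) ≈ 1518 Hz.
Equivalently f₂ = f₀ · (v + u)/(v − u).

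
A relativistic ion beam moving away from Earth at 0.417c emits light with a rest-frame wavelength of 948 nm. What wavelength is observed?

Relativistic Doppler for wavelength: λ' = λ₀ · √((1 + β)/(1 − β)).
λ' = 948 × √(1.4170/0.5830) = 948 × 1.55902 ≈ 1477.9 nm.

1477.9 nm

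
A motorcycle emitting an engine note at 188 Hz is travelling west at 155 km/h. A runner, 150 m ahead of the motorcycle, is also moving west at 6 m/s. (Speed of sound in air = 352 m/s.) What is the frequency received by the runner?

155 km/h = 43.06 m/s.
The runner is ahead, so the motorcycle is moving toward it while the runner is moving away from the motorcycle.
General Doppler shift: f' = f · (v − v_o)/(v − v_s).
f' = 188 × (352 − 6)/(352 − 43.06) = 188 × 346/308.94 ≈ 211 Hz.

211 Hz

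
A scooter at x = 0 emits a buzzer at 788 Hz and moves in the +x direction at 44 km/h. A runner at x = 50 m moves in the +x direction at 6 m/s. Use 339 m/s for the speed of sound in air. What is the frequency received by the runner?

803 Hz

44 km/h = 12.22 m/s.
The observer lies on the +x side, so the source is heading toward the observer and the observer is heading away from the source.
With source approaching and observer receding, f' = f · (v − v_o)/(v − v_s).
f' = 788 × (339 − 6)/(339 − 12.22) = 788 × 333/326.78 ≈ 803 Hz.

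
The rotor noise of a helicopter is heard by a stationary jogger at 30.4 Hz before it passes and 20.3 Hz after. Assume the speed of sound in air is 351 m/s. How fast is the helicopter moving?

f₁/f₂ = (v + v_s)/(v − v_s), so v_s = v · (f₁ − f₂)/(f₁ + f₂).
v_s = 351 × (30.4 − 20.3)/(30.4 + 20.3) = 351 × 10.1/50.7 ≈ 70 m/s.

70 m/s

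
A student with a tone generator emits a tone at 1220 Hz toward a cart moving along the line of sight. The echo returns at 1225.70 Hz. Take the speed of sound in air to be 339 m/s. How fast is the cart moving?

0.79 m/s

Double Doppler shift off a moving reflector: f₂ = f₀ · (v + u)/(v − u) (u > 0 toward emitter).
Rearranging, u = v · (f₂ − f₀)/(f₂ + f₀) = 339 × 5.70/2445.70 ≈ 0.79 m/s.
So the cart is moving at 0.79 m/s toward the emitter.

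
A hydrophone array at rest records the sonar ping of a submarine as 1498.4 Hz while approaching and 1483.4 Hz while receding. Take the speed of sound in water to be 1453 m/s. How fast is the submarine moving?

f₁/f₂ = (v + v_s)/(v − v_s), so v_s = v · (f₁ − f₂)/(f₁ + f₂).
v_s = 1453 × (1498.4 − 1483.4)/(1498.4 + 1483.4) = 1453 × 15.0/2981.8 ≈ 7.3 m/s.

7.3 m/s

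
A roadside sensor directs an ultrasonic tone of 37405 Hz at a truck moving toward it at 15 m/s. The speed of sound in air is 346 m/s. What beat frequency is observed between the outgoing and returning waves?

The truck first receives the wave as a moving observer: f₁ = f₀ · (v + u)/v = 37405 × (346 + 15)/346 ≈ 39027 Hz.
On reflection it acts as a source moving toward the stationary detector: f₂ = f₁ · v/(v − u) = 39027 × 346/331 ≈ 40795 Hz.
Beat frequency: |f₂ − f₀| = 2u·f₀/(v − u) = 2 × 15 × 37405/331 ≈ 3390 Hz.

3390 Hz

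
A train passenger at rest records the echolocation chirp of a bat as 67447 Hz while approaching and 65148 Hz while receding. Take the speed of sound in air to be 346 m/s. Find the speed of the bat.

f₁/f₂ = (v + v_s)/(v − v_s), so v_s = v · (f₁ − f₂)/(f₁ + f₂).
v_s = 346 × (67447 − 65148)/(67447 + 65148) = 346 × 2299/132595 ≈ 6.0 m/s.

6.0 m/s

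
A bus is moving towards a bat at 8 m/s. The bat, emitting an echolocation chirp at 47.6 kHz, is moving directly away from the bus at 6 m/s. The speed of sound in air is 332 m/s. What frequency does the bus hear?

General Doppler shift: f' = f · (v + v_o)/(v + v_s).
f' = 47.6 × (332 + 8)/(332 + 6) = 47.6 × 340/338 ≈ 47.9 kHz.

47.9 kHz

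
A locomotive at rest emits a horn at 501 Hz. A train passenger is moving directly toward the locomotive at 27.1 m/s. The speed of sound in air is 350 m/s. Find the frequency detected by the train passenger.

540 Hz

Only the observer moves, toward the source, so f' = f · (v + v_o)/v.
f' = 501 × (350 + 27.1)/350 = 501 × 377.1/350 ≈ 540 Hz.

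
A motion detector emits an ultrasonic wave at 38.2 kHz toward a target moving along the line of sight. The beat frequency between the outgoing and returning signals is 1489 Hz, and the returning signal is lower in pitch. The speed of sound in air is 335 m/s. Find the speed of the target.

6.7 m/s

Double Doppler shift off a moving reflector: f₂ = f₀ · (v + u)/(v − u) (u > 0 toward emitter).
Returning signal is lower, so f₂ = f₀ − Δf = 38200 − 1489 = 36711 Hz.
Rearranging, u = v · (f₂ − f₀)/(f₂ + f₀) = 335 × -1489/74911 ≈ -6.7 m/s.
So the target is moving at 6.7 m/s away from the emitter.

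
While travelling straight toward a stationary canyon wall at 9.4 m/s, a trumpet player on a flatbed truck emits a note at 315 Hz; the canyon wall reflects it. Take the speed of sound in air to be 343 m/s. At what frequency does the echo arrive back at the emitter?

333 Hz

The canyon wall receives the sound from a moving source: f₁ = f₀ · v/(v − v_e) = 315 × 343/333.6 ≈ 324 Hz.
On the return leg the trumpet player on a flatbed truck is a moving observer: f₂ = f₁ · (v + v_e)/v = 324 × 352.4/343 ≈ 333 Hz.
Equivalently f₂ = f₀ · (v + v_e)/(v − v_e).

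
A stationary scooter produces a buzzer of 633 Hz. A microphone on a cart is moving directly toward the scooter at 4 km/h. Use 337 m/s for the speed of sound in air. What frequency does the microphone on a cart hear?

4 km/h = 1.111 m/s.
Only the observer moves, toward the source, so f' = f · (v + v_o)/v.
f' = 633 × (337 + 1.111)/337 = 633 × 338.11/337 ≈ 635 Hz.

635 Hz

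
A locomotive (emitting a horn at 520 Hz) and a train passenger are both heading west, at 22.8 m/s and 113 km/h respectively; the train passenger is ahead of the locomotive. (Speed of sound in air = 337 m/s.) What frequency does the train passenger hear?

506 Hz

113 km/h = 31.39 m/s.
The train passenger is ahead, so the locomotive is moving toward it while the train passenger is moving away from the locomotive.
Both move, so f' = f · (v − v_o)/(v − v_s).
f' = 520 × (337 − 31.39)/(337 − 22.8) = 520 × 305.61/314.2 ≈ 506 Hz.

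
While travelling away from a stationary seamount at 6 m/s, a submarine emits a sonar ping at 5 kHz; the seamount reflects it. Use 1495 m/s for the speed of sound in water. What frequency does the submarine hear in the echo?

The seamount receives the sound from a moving source: f₁ = f₀ · v/(v + v_e) = 5 × 1495/1501 ≈ 4.98 kHz.
On the return leg the submarine is a moving observer: f₂ = f₁ · (v − v_e)/v = 4.98 × 1489/1495 ≈ 4.96 kHz.
Equivalently f₂ = f₀ · (v − v_e)/(v + v_e).

4.96 kHz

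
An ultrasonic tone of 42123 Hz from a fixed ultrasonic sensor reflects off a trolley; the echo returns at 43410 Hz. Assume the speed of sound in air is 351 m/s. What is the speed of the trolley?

5.3 m/s

Double Doppler shift off a moving reflector: f₂ = f₀ · (v + u)/(v − u) (u > 0 toward emitter).
Rearranging, u = v · (f₂ − f₀)/(f₂ + f₀) = 351 × 1287/85533 ≈ 5.3 m/s.
So the trolley is moving at 5.3 m/s toward the emitter.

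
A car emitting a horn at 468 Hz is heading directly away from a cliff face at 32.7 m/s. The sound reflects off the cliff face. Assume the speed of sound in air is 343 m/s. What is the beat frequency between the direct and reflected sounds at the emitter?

81 Hz

The cliff face receives the sound from a moving source: f₁ = f₀ · v/(v + v_e) = 468 × 343/375.7 ≈ 427.3 Hz.
On the return leg the car is a moving observer: f₂ = f₁ · (v − v_e)/v = 427.3 × 310.3/343 ≈ 386.5 Hz.
Equivalently f₂ = f₀ · (v − v_e)/(v + v_e).
Beat against the emitted tone: |f₂ − f₀| = 2v_e·f₀/(v + v_e) = 2 × 32.7 × 468/375.7 ≈ 81 Hz.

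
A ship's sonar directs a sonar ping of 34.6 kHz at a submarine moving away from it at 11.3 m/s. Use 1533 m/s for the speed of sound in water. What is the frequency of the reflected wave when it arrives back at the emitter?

The submarine first receives the wave as a moving observer: f₁ = f₀ · (v − u)/v = 34.6 × (1533 − 11.3)/1533 ≈ 34.3 kHz.
On reflection it acts as a source moving away from the stationary detector: f₂ = f₁ · v/(v + u) = 34.3 × 1533/1544.3 ≈ 34.1 kHz.
Equivalently f₂ = f₀ · (v − u)/(v + u).

34.1 kHz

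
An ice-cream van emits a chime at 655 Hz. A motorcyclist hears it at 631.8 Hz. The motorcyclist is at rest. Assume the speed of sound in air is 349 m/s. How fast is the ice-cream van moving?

f' < f, so the ice-cream van is receding.
f' = f · v/(v + v_s) ⇒ v_s = v · |1 − f/f'|.
v_s = 349 × |1 − 655/631.8| = 349 × 0.03672 ≈ 12.8 m/s.

12.8 m/s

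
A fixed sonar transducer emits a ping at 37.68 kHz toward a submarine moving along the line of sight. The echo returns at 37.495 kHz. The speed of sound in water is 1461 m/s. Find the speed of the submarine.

Double Doppler shift off a moving reflector: f₂ = f₀ · (v + u)/(v − u) (u > 0 toward emitter).
Rearranging, u = v · (f₂ − f₀)/(f₂ + f₀) = 1461 × -0.185/75.175 ≈ -3.6 m/s.
So the submarine is moving at 3.6 m/s away from the emitter.

3.6 m/s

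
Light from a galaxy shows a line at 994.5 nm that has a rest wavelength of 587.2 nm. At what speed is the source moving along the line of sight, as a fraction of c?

0.483

λ'/λ₀ = 1.6936 > 1 (redshift), so the source is receding.
λ'/λ₀ = √((1 + β)/(1 − β)) for a receding source ⇒ β = (r² − 1)/(r² + 1) with r = λ'/λ₀.
β = (2.8684 − 1)/(2.8684 + 1) ≈ 0.483.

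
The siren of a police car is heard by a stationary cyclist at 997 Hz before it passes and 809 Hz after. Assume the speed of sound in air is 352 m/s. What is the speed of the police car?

f₁/f₂ = (v + v_s)/(v − v_s), so v_s = v · (f₁ − f₂)/(f₁ + f₂).
v_s = 352 × (997 − 809)/(997 + 809) = 352 × 188/1806 ≈ 37 m/s.

37 m/s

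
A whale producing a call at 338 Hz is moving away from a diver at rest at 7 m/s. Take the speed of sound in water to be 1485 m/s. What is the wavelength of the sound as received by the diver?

Only the source moves, away from the listener, so f' = f · v/(v + v_s).
f' = 338 × 1485/(1485 + 7) ≈ 336 Hz.
λ' = v/f' = 1485/336.414 ≈ 4.41 m.

4.41 m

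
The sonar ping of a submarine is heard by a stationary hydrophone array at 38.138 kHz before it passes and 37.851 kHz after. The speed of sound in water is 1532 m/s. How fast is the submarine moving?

f₁/f₂ = (v + v_s)/(v − v_s), so v_s = v · (f₁ − f₂)/(f₁ + f₂).
v_s = 1532 × (38.138 − 37.851)/(38.138 + 37.851) = 1532 × 0.287/75.989 ≈ 5.8 m/s.

5.8 m/s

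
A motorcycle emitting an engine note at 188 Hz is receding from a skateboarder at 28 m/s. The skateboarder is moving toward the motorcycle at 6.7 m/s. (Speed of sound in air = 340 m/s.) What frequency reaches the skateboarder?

177 Hz

With source receding and observer approaching, f' = f · (v + v_o)/(v + v_s).
f' = 188 × (340 + 6.7)/(340 + 28) = 188 × 346.7/368 ≈ 177 Hz.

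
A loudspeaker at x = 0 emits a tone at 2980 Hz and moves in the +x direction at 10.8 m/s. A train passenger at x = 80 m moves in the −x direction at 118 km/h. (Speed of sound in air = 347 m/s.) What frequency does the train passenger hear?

118 km/h = 32.78 m/s.
The observer lies on the +x side, so the source is heading toward the observer and the observer is heading toward the source.
General Doppler shift: f' = f · (v + v_o)/(v − v_s).
f' = 2980 × (347 + 32.78)/(347 − 10.8) = 2980 × 379.78/336.2 ≈ 3366 Hz.

3366 Hz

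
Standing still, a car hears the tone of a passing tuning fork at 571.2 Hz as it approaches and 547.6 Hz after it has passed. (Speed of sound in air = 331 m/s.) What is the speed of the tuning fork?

f₁/f₂ = (v + v_s)/(v − v_s), so v_s = v · (f₁ − f₂)/(f₁ + f₂).
v_s = 331 × (571.2 − 547.6)/(571.2 + 547.6) = 331 × 23.6/1118.8 ≈ 7.0 m/s.

7.0 m/s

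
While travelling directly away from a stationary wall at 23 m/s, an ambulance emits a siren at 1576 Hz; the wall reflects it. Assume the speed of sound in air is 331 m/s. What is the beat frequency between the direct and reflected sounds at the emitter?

The wall receives the sound from a moving source: f₁ = f₀ · v/(v + v_e) = 1576 × 331/354 ≈ 1474 Hz.
On the return leg the ambulance is a moving observer: f₂ = f₁ · (v − v_e)/v = 1474 × 308/331 ≈ 1371 Hz.
Equivalently f₂ = f₀ · (v − v_e)/(v + v_e).
Beat against the emitted tone: |f₂ − f₀| = 2v_e·f₀/(v + v_e) = 2 × 23 × 1576/354 ≈ 205 Hz.

205 Hz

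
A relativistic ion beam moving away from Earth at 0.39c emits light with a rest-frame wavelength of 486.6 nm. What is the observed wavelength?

734.5 nm

Relativistic Doppler for wavelength: λ' = λ₀ · √((1 + β)/(1 − β)).
λ' = 486.6 × √(1.3900/0.6100) = 486.6 × 1.50953 ≈ 734.5 nm.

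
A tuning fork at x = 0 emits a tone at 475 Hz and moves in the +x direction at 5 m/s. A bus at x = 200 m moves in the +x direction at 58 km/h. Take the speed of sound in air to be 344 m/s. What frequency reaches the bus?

58 km/h = 16.11 m/s.
The observer lies on the +x side, so the source is heading toward the observer and the observer is heading away from the source.
Both move, so f' = f · (v − v_o)/(v − v_s).
f' = 475 × (344 − 16.11)/(344 − 5) = 475 × 327.89/339 ≈ 459 Hz.

459 Hz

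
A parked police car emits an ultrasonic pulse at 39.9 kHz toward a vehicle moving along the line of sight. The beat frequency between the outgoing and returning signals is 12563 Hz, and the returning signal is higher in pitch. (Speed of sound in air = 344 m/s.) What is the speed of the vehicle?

Double Doppler shift off a moving reflector: f₂ = f₀ · (v + u)/(v − u) (u > 0 toward emitter).
Returning signal is higher, so f₂ = f₀ + Δf = 39900 + 12563 = 52463 Hz.
Rearranging, u = v · (f₂ − f₀)/(f₂ + f₀) = 344 × 12563/92363 ≈ 47 m/s.
So the vehicle is moving at 47 m/s toward the emitter.

47 m/s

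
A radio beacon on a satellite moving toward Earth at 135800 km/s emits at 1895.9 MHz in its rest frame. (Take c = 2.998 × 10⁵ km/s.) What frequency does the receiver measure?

β = v/c = 135800/299800 = 0.4530.
Relativistic Doppler for frequency: f' = f₀ · √((1 + β)/(1 − β)).
f' = 1895.9 × √(1.4530/0.5470) = 1895.9 × 1.62975 ≈ 3089.9 MHz.

3089.9 MHz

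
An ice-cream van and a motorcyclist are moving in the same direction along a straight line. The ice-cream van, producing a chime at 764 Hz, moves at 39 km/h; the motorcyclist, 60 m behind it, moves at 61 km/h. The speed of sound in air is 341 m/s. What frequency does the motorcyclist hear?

777 Hz

39 km/h = 10.83 m/s; 61 km/h = 16.94 m/s.
The motorcyclist is behind, so the ice-cream van is moving away from it while the motorcyclist is moving toward the ice-cream van.
With source receding and observer approaching, f' = f · (v + v_o)/(v + v_s).
f' = 764 × (341 + 16.94)/(341 + 10.83) = 764 × 357.94/351.83 ≈ 777 Hz.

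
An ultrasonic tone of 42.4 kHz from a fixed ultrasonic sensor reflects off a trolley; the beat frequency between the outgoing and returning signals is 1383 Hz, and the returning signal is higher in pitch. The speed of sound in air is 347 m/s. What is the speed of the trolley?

Double Doppler shift off a moving reflector: f₂ = f₀ · (v + u)/(v − u) (u > 0 toward emitter).
Returning signal is higher, so f₂ = f₀ + Δf = 42400 + 1383 = 43783 Hz.
Rearranging, u = v · (f₂ − f₀)/(f₂ + f₀) = 347 × 1383/86183 ≈ 5.6 m/s.
So the trolley is moving at 5.6 m/s toward the emitter.

5.6 m/s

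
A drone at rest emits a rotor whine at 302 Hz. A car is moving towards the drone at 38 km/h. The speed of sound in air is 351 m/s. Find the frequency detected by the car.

38 km/h = 10.56 m/s.
Moving observer, stationary source: f' = f · (v + v_o)/v.
f' = 302 × (351 + 10.56)/351 = 302 × 361.56/351 ≈ 311 Hz.

311 Hz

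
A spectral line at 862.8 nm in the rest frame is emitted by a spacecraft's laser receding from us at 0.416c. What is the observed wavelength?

1343.5 nm

Relativistic Doppler for wavelength: λ' = λ₀ · √((1 + β)/(1 − β)).
λ' = 862.8 × √(1.4160/0.5840) = 862.8 × 1.55713 ≈ 1343.5 nm.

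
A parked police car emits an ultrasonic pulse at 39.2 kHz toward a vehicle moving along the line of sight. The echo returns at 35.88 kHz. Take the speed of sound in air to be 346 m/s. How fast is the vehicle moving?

Double Doppler shift off a moving reflector: f₂ = f₀ · (v + u)/(v − u) (u > 0 toward emitter).
Rearranging, u = v · (f₂ − f₀)/(f₂ + f₀) = 346 × -3.32/75.08 ≈ -15.3 m/s.
So the vehicle is moving at 15.3 m/s away from the emitter.

15.3 m/s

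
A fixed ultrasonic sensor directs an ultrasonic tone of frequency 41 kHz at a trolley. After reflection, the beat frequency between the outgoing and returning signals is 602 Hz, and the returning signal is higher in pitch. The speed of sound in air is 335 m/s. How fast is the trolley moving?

Double Doppler shift off a moving reflector: f₂ = f₀ · (v + u)/(v − u) (u > 0 toward emitter).
Returning signal is higher, so f₂ = f₀ + Δf = 41000 + 602 = 41602 Hz.
Rearranging, u = v · (f₂ − f₀)/(f₂ + f₀) = 335 × 602/82602 ≈ 2.44 m/s.
So the trolley is moving at 2.44 m/s toward the emitter.

2.44 m/s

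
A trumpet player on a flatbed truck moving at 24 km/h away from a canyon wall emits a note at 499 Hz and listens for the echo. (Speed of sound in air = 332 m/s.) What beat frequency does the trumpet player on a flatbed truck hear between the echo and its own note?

19.6 Hz

24 km/h = 6.667 m/s.
The canyon wall receives the sound from a moving source: f₁ = f₀ · v/(v + v_e) = 499 × 332/338.67 ≈ 489.18 Hz.
On the return leg the trumpet player on a flatbed truck is a moving observer: f₂ = f₁ · (v − v_e)/v = 489.18 × 325.33/332 ≈ 479.35 Hz.
Beat against the emitted tone: |f₂ − f₀| = 2v_e·f₀/(v + v_e) = 2 × 6.667 × 499/338.67 ≈ 19.6 Hz.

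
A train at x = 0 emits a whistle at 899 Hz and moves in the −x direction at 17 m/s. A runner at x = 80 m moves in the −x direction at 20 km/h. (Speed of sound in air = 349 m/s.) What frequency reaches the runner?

20 km/h = 5.556 m/s.
The observer lies on the +x side, so the source is heading away from the observer and the observer is heading toward the source.
With source receding and observer approaching, f' = f · (v + v_o)/(v + v_s).
f' = 899 × (349 + 5.556)/(349 + 17) = 899 × 354.56/366 ≈ 871 Hz.

871 Hz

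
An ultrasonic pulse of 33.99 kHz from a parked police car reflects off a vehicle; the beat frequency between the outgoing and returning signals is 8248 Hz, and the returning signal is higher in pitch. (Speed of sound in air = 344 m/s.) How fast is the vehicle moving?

Double Doppler shift off a moving reflector: f₂ = f₀ · (v + u)/(v − u) (u > 0 toward emitter).
Returning signal is higher, so f₂ = f₀ + Δf = 33990 + 8248 = 42238 Hz.
Rearranging, u = v · (f₂ − f₀)/(f₂ + f₀) = 344 × 8248/76228 ≈ 37 m/s.
So the vehicle is moving at 37 m/s toward the emitter.

37 m/s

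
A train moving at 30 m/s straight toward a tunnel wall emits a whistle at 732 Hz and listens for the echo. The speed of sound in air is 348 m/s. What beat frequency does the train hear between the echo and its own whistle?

The tunnel wall receives the sound from a moving source: f₁ = f₀ · v/(v − v_e) = 732 × 348/318 ≈ 801.1 Hz.
On the return leg the train is a moving observer: f₂ = f₁ · (v + v_e)/v = 801.1 × 378/348 ≈ 870.1 Hz.
Beat against the emitted tone: |f₂ − f₀| = 2v_e·f₀/(v − v_e) = 2 × 30 × 732/318 ≈ 138 Hz.

138 Hz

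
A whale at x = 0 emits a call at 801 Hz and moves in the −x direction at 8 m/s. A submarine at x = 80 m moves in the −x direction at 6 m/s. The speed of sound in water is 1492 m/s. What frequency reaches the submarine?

The observer lies on the +x side, so the source is heading away from the observer and the observer is heading toward the source.
With source receding and observer approaching, f' = f · (v + v_o)/(v + v_s).
f' = 801 × (1492 + 6)/(1492 + 8) = 801 × 1498/1500 ≈ 800 Hz.

800 Hz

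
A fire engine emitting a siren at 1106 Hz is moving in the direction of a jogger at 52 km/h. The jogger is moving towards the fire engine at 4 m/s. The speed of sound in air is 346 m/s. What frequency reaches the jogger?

52 km/h = 14.44 m/s.
With source approaching and observer approaching, f' = f · (v + v_o)/(v − v_s).
f' = 1106 × (346 + 4)/(346 − 14.44) = 1106 × 350/331.56 ≈ 1168 Hz.

1168 Hz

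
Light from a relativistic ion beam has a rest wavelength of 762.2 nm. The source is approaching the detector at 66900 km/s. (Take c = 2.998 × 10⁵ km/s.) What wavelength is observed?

β = v/c = 66900/299800 = 0.2231.
Relativistic Doppler for wavelength: λ' = λ₀ · √((1 − β)/(1 + β)).
λ' = 762.2 × √(0.7769/1.2231) = 762.2 × 0.79695 ≈ 607.4 nm.

607.4 nm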